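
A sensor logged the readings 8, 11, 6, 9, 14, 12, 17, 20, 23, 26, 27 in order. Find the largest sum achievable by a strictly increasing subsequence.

Let S[i] be the best sum of a strictly increasing subsequence ending at i:
i:       1   2   3   4   5   6   7   8   9  10  11
a[i]:    8  11   6   9  14  12  17  20  23  26  27
S:       8  19   6  17  33  31  50  70  93 119 146
Maximum is 146 (e.g. 8 + 11 + 14 + 17 + 20 + 23 + 26 + 27).

146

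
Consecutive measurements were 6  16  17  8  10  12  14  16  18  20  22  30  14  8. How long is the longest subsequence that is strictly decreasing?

4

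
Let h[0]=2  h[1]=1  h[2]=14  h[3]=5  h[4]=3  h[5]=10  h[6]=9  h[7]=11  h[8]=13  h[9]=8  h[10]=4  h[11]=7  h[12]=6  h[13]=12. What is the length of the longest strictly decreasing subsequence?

6

Let dp[i] be the longest strictly decreasing subsequence ending at i:
i:      0  1  2  3  4  5  6  7  8  9 10 11 12 13
h[i]:   2  1 14  5  3 10  9 11 13  8  4  7  6 12
dp:     1  2  1  2  3  2  3  2  2  4  5  5  6  3
Maximum is 6.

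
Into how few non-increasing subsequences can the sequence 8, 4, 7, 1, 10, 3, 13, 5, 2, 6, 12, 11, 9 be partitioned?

5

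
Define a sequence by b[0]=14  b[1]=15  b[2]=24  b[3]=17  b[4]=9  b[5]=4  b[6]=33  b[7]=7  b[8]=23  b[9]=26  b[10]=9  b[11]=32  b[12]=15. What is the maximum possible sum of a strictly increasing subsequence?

Let S[i] be the best sum of a strictly increasing subsequence ending at i:
i:       0   1   2   3   4   5   6   7   8   9  10  11  12
b[i]:   14  15  24  17   9   4  33   7  23  26   9  32  15
S:      14  29  53  46   9   4  86  11  69  95  20 127  35
Maximum is 127 (e.g. 14 + 15 + 17 + 23 + 26 + 32).

127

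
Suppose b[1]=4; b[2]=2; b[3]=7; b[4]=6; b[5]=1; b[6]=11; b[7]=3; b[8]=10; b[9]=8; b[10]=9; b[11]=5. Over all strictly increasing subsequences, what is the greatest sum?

28

Let S[i] be the best sum of a strictly increasing subsequence ending at i:
i:      1  2  3  4  5  6  7  8  9 10 11
b[i]:   4  2  7  6  1 11  3 10  8  9  5
S:      4  2 11 10  1 22  5 21 19 28 10
Maximum is 28 (e.g. 4 + 7 + 8 + 9).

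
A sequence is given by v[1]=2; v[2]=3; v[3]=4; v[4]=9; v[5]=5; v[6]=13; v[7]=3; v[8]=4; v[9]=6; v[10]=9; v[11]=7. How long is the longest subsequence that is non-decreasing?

6

Track the smallest tail for each achievable length (allowing ties):
2 → extends → [2]
3 → extends → [2, 3]
4 → extends → [2, 3, 4]
9 → extends → [2, 3, 4, 9]
5 → replaces 9 → [2, 3, 4, 5]
13 → extends → [2, 3, 4, 5, 13]
3 → replaces 4 → [2, 3, 3, 5, 13]
4 → replaces 5 → [2, 3, 3, 4, 13]
6 → replaces 13 → [2, 3, 3, 4, 6]
9 → extends → [2, 3, 3, 4, 6, 9]
7 → replaces 9 → [2, 3, 3, 4, 6, 7]
Six tails, so the longest non-decreasing subsequence has length 6 (e.g. 2, 3, 4, 5, 6, 9).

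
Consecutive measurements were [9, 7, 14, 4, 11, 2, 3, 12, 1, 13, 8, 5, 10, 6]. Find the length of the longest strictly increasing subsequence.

Track the smallest tail for each achievable length (strict):
9 → extends → [9]
7 → replaces 9 → [7]
14 → extends → [7, 14]
4 → replaces 7 → [4, 14]
11 → replaces 14 → [4, 11]
2 → replaces 4 → [2, 11]
3 → replaces 11 → [2, 3]
12 → extends → [2, 3, 12]
1 → replaces 2 → [1, 3, 12]
13 → extends → [1, 3, 12, 13]
8 → replaces 12 → [1, 3, 8, 13]
5 → replaces 8 → [1, 3, 5, 13]
10 → replaces 13 → [1, 3, 5, 10]
6 → replaces 10 → [1, 3, 5, 6]
Four tails, so the longest strictly increasing subsequence has length 4 (e.g. 9, 11, 12, 13).

4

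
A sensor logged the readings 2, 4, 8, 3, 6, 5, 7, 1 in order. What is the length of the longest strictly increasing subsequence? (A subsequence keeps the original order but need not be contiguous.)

4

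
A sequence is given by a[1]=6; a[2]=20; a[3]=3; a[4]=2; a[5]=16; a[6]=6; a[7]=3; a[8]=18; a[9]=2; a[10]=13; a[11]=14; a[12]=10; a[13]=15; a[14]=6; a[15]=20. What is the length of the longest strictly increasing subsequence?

6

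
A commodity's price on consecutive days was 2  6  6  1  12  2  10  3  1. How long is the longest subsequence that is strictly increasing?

3

Track the smallest tail for each achievable length (strict):
2 → extends → [2]
6 → extends → [2, 6]
6 → already a tail → [2, 6]
1 → replaces 2 → [1, 6]
12 → extends → [1, 6, 12]
2 → replaces 6 → [1, 2, 12]
10 → replaces 12 → [1, 2, 10]
3 → replaces 10 → [1, 2, 3]
1 → already a tail → [1, 2, 3]
Three tails, so the longest strictly increasing subsequence has length 3 (e.g. 2, 6, 12).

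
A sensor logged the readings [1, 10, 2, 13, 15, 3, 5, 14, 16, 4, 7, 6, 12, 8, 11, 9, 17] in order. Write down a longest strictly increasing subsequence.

1, 2, 3, 5, 7, 8, 11, 17

Patience tails give the LIS length; then backtrack through the dp parents:
1 → extends → [1]
10 → extends → [1, 10]
2 → replaces 10 → [1, 2]
13 → extends → [1, 2, 13]
15 → extends → [1, 2, 13, 15]
3 → replaces 13 → [1, 2, 3, 15]
5 → replaces 15 → [1, 2, 3, 5]
14 → extends → [1, 2, 3, 5, 14]
16 → extends → [1, 2, 3, 5, 14, 16]
4 → replaces 5 → [1, 2, 3, 4, 14, 16]
7 → replaces 14 → [1, 2, 3, 4, 7, 16]
6 → replaces 7 → [1, 2, 3, 4, 6, 16]
12 → replaces 16 → [1, 2, 3, 4, 6, 12]
8 → replaces 12 → [1, 2, 3, 4, 6, 8]
11 → extends → [1, 2, 3, 4, 6, 8, 11]
9 → replaces 11 → [1, 2, 3, 4, 6, 8, 9]
17 → extends → [1, 2, 3, 4, 6, 8, 9, 17]
Length 8; one witness is 1, 2, 3, 5, 7, 8, 11, 17.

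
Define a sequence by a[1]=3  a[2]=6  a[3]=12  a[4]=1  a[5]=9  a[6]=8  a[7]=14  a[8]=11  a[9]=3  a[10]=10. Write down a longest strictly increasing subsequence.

3, 6, 12, 14

Patience tails give the LIS length; then backtrack through the dp parents:
3 → extends → [3]
6 → extends → [3, 6]
12 → extends → [3, 6, 12]
1 → replaces 3 → [1, 6, 12]
9 → replaces 12 → [1, 6, 9]
8 → replaces 9 → [1, 6, 8]
14 → extends → [1, 6, 8, 14]
11 → replaces 14 → [1, 6, 8, 11]
3 → replaces 6 → [1, 3, 8, 11]
10 → replaces 11 → [1, 3, 8, 10]
Length 4; one witness is 3, 6, 12, 14.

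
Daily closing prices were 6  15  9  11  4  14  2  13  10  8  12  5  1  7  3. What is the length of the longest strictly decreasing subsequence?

Negate each value so 'decreasing' becomes 'increasing', then run patience tails on the negated sequence:
-6 → extends → [-6]
-15 → replaces -6 → [-15]
-9 → extends → [-15, -9]
-11 → replaces -9 → [-15, -11]
-4 → extends → [-15, -11, -4]
-14 → replaces -11 → [-15, -14, -4]
-2 → extends → [-15, -14, -4, -2]
-13 → replaces -4 → [-15, -14, -13, -2]
-10 → replaces -2 → [-15, -14, -13, -10]
-8 → extends → [-15, -14, -13, -10, -8]
-12 → replaces -10 → [-15, -14, -13, -12, -8]
-5 → extends → [-15, -14, -13, -12, -8, -5]
-1 → extends → [-15, -14, -13, -12, -8, -5, -1]
-7 → replaces -5 → [-15, -14, -13, -12, -8, -7, -1]
-3 → replaces -1 → [-15, -14, -13, -12, -8, -7, -3]
Seven tails, so the longest strictly decreasing subsequence of the original has length 7.

7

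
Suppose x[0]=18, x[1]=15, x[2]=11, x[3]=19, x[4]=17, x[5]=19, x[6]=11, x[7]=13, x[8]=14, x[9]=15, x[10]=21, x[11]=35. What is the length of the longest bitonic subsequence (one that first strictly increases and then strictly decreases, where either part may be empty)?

inc[i] = longest strictly increasing subsequence ending at i; dec[i] = longest strictly decreasing subsequence starting at i:
i:      0  1  2  3  4  5  6  7  8  9 10 11
x[i]:  18 15 11 19 17 19 11 13 14 15 21 35
inc:    1  1  1  2  2  3  1  2  3  4  5  6
dec:    3  2  1  3  2  2  1  1  1  1  1  1
Best peak at i=11 (value 35): inc=6, dec=1, length 6+1−1 = 6.

6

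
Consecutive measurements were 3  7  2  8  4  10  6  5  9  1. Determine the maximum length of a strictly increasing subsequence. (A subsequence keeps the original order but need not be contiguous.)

4

Let dp[i] be the length of the longest such subsequence ending at index i:
i:      1  2  3  4  5  6  7  8  9 10
a[i]:   3  7  2  8  4 10  6  5  9  1
dp:     1  2  1  3  2  4  3  3  4  1
Maximum dp value is 4.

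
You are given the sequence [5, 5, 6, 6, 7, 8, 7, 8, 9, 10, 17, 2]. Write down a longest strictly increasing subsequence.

Patience tails give the LIS length; then backtrack through the dp parents:
5 → extends → [5]
5 → already a tail → [5]
6 → extends → [5, 6]
6 → already a tail → [5, 6]
7 → extends → [5, 6, 7]
8 → extends → [5, 6, 7, 8]
7 → already a tail → [5, 6, 7, 8]
8 → already a tail → [5, 6, 7, 8]
9 → extends → [5, 6, 7, 8, 9]
10 → extends → [5, 6, 7, 8, 9, 10]
17 → extends → [5, 6, 7, 8, 9, 10, 17]
2 → replaces 5 → [2, 6, 7, 8, 9, 10, 17]
Length 7; one witness is 5, 6, 7, 8, 9, 10, 17.

5, 6, 7, 8, 9, 10, 17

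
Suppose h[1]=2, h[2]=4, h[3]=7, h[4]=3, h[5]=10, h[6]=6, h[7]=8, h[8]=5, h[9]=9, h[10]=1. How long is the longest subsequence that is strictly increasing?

5

Track the smallest tail for each achievable length (strict):
2 → extends → [2]
4 → extends → [2, 4]
7 → extends → [2, 4, 7]
3 → replaces 4 → [2, 3, 7]
10 → extends → [2, 3, 7, 10]
6 → replaces 7 → [2, 3, 6, 10]
8 → replaces 10 → [2, 3, 6, 8]
5 → replaces 6 → [2, 3, 5, 8]
9 → extends → [2, 3, 5, 8, 9]
1 → replaces 2 → [1, 3, 5, 8, 9]
Five tails, so the longest strictly increasing subsequence has length 5 (e.g. 2, 4, 7, 8, 9).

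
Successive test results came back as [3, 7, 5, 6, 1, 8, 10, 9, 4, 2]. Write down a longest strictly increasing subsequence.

3, 5, 6, 8, 10

Patience tails give the LIS length; then backtrack through the dp parents:
3 → extends → [3]
7 → extends → [3, 7]
5 → replaces 7 → [3, 5]
6 → extends → [3, 5, 6]
1 → replaces 3 → [1, 5, 6]
8 → extends → [1, 5, 6, 8]
10 → extends → [1, 5, 6, 8, 10]
9 → replaces 10 → [1, 5, 6, 8, 9]
4 → replaces 5 → [1, 4, 6, 8, 9]
2 → replaces 4 → [1, 2, 6, 8, 9]
Length 5; one witness is 3, 5, 6, 8, 10.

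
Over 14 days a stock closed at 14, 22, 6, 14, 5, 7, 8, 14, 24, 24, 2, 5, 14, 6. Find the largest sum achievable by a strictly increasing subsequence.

Let S[i] be the best sum of a strictly increasing subsequence ending at i:
i:      1  2  3  4  5  6  7  8  9 10 11 12 13 14
a[i]:  14 22  6 14  5  7  8 14 24 24  2  5 14  6
S:     14 36  6 20  5 13 21 35 60 60  2  7 35 13
Maximum is 60 (e.g. 14 + 22 + 24).

60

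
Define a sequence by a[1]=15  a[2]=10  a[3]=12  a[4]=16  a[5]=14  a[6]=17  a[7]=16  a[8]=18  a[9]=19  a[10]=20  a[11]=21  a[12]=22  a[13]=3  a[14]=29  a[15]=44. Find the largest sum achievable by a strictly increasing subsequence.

Let S[i] be the best sum of a strictly increasing subsequence ending at i:
i:       1   2   3   4   5   6   7   8   9  10  11  12  13  14  15
a[i]:   15  10  12  16  14  17  16  18  19  20  21  22   3  29  44
S:      15  10  22  38  36  55  52  73  92 112 133 155   3 184 228
Maximum is 228 (e.g. 10 + 12 + 16 + 17 + 18 + 19 + 20 + 21 + 22 + 29 + 44).

228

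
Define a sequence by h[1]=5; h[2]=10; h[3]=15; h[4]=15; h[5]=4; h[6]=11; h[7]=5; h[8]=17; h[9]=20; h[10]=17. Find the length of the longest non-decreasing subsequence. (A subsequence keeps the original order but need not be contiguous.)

6

Let dp[i] be the length of the longest such subsequence ending at index i:
i:      1  2  3  4  5  6  7  8  9 10
h[i]:   5 10 15 15  4 11  5 17 20 17
dp:     1  2  3  4  1  3  2  5  6  6
Maximum dp value is 6.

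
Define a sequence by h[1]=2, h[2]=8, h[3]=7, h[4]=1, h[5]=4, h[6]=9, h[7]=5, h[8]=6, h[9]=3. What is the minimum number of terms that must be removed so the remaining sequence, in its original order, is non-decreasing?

5

Fewest deletions = n − (longest non-decreasing subsequence).
i:     1 2 3 4 5 6 7 8 9
h[i]:  2 8 7 1 4 9 5 6 3
dp:    1 2 2 1 2 3 3 4 2
max dp = 4, so deletions = 9 − 4 = 5.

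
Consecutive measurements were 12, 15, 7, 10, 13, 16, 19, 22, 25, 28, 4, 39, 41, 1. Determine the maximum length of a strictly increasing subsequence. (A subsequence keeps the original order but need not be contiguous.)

10

Let dp[i] be the length of the longest such subsequence ending at index i:
i:      1  2  3  4  5  6  7  8  9 10 11 12 13 14
a[i]:  12 15  7 10 13 16 19 22 25 28  4 39 41  1
dp:     1  2  1  2  3  4  5  6  7  8  1  9 10  1
Maximum dp value is 10.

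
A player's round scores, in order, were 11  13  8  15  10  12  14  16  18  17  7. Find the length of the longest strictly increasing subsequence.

6

Track the smallest tail for each achievable length (strict):
11 → extends → [11]
13 → extends → [11, 13]
8 → replaces 11 → [8, 13]
15 → extends → [8, 13, 15]
10 → replaces 13 → [8, 10, 15]
12 → replaces 15 → [8, 10, 12]
14 → extends → [8, 10, 12, 14]
16 → extends → [8, 10, 12, 14, 16]
18 → extends → [8, 10, 12, 14, 16, 18]
17 → replaces 18 → [8, 10, 12, 14, 16, 17]
7 → replaces 8 → [7, 10, 12, 14, 16, 17]
Six tails, so the longest strictly increasing subsequence has length 6 (e.g. 8, 10, 12, 14, 16, 18).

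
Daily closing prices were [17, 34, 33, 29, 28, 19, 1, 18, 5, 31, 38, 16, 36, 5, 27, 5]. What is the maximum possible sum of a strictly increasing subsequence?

115

Let S[i] be the best sum of a strictly increasing subsequence ending at i:
i:       1   2   3   4   5   6   7   8   9  10  11  12  13  14  15  16
a[i]:   17  34  33  29  28  19   1  18   5  31  38  16  36   5  27   5
S:      17  51  50  46  45  36   1  35   6  77 115  22 113   6  63   6
Maximum is 115 (e.g. 17 + 29 + 31 + 38).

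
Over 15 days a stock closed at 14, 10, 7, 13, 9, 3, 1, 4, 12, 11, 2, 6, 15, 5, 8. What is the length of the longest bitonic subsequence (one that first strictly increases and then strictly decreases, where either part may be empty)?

inc[i] = longest strictly increasing subsequence ending at i; dec[i] = longest strictly decreasing subsequence starting at i:
i:      1  2  3  4  5  6  7  8  9 10 11 12 13 14 15
a[i]:  14 10  7 13  9  3  1  4 12 11  2  6 15  5  8
inc:    1  1  1  2  2  1  1  2  3  3  2  3  4  3  4
dec:    6  4  3  5  3  2  1  2  4  3  1  2  2  1  1
Best peak at i=1 (value 14): inc=1, dec=6, length 1+6−1 = 6.

6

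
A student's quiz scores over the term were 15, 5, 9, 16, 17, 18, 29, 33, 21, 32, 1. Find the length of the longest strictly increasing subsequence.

7

Let dp[i] be the length of the longest such subsequence ending at index i:
i:      1  2  3  4  5  6  7  8  9 10 11
a[i]:  15  5  9 16 17 18 29 33 21 32  1
dp:     1  1  2  3  4  5  6  7  6  7  1
Maximum dp value is 7.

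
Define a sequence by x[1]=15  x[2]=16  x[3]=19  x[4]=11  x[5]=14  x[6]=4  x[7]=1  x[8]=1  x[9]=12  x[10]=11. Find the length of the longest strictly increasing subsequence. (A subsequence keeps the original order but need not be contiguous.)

Track the smallest tail for each achievable length (strict):
15 → extends → [15]
16 → extends → [15, 16]
19 → extends → [15, 16, 19]
11 → replaces 15 → [11, 16, 19]
14 → replaces 16 → [11, 14, 19]
4 → replaces 11 → [4, 14, 19]
1 → replaces 4 → [1, 14, 19]
1 → already a tail → [1, 14, 19]
12 → replaces 14 → [1, 12, 19]
11 → replaces 12 → [1, 11, 19]
Three tails, so the longest strictly increasing subsequence has length 3 (e.g. 15, 16, 19).

3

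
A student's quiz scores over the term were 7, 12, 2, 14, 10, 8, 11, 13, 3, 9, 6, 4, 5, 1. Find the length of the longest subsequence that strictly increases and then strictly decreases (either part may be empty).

8

inc[i] = longest strictly increasing subsequence ending at i; dec[i] = longest strictly decreasing subsequence starting at i:
i:      1  2  3  4  5  6  7  8  9 10 11 12 13 14
a[i]:   7 12  2 14 10  8 11 13  3  9  6  4  5  1
inc:    1  2  1  3  2  2  3  4  2  3  3  3  4  1
dec:    4  6  2  6  5  4  5  5  2  4  3  2  2  1
Best peak at i=4 (value 14): inc=3, dec=6, length 3+6−1 = 8.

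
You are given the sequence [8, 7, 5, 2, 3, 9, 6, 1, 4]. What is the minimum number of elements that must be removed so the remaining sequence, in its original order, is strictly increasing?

Fewest deletions = n − (longest strictly increasing subsequence).
Patience tails:
8 → extends → [8]
7 → replaces 8 → [7]
5 → replaces 7 → [5]
2 → replaces 5 → [2]
3 → extends → [2, 3]
9 → extends → [2, 3, 9]
6 → replaces 9 → [2, 3, 6]
1 → replaces 2 → [1, 3, 6]
4 → replaces 6 → [1, 3, 4]
Longest strictly increasing subsequence has length 3, so deletions = 9 − 3 = 6.

6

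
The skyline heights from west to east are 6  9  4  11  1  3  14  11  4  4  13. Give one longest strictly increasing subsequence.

6, 9, 11, 14

Patience tails give the LIS length; then backtrack through the dp parents:
6 → extends → [6]
9 → extends → [6, 9]
4 → replaces 6 → [4, 9]
11 → extends → [4, 9, 11]
1 → replaces 4 → [1, 9, 11]
3 → replaces 9 → [1, 3, 11]
14 → extends → [1, 3, 11, 14]
11 → already a tail → [1, 3, 11, 14]
4 → replaces 11 → [1, 3, 4, 14]
4 → already a tail → [1, 3, 4, 14]
13 → replaces 14 → [1, 3, 4, 13]
Length 4; one witness is 6, 9, 11, 14.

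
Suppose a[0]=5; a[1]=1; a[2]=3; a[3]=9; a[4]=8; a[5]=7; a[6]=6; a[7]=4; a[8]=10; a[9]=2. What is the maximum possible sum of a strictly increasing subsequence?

Let S[i] be the best sum of a strictly increasing subsequence ending at i:
i:      0  1  2  3  4  5  6  7  8  9
a[i]:   5  1  3  9  8  7  6  4 10  2
S:      5  1  4 14 13 12 11  8 24  3
Maximum is 24 (e.g. 5 + 9 + 10).

24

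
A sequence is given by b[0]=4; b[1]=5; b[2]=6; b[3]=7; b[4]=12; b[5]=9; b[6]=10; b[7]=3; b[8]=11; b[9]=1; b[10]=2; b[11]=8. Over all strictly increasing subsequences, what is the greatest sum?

52

Let S[i] be the best sum of a strictly increasing subsequence ending at i:
i:      0  1  2  3  4  5  6  7  8  9 10 11
b[i]:   4  5  6  7 12  9 10  3 11  1  2  8
S:      4  9 15 22 34 31 41  3 52  1  3 30
Maximum is 52 (e.g. 4 + 5 + 6 + 7 + 9 + 10 + 11).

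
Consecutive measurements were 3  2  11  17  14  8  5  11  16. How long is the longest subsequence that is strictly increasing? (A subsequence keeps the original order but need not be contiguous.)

4

Track the smallest tail for each achievable length (strict):
3 → extends → [3]
2 → replaces 3 → [2]
11 → extends → [2, 11]
17 → extends → [2, 11, 17]
14 → replaces 17 → [2, 11, 14]
8 → replaces 11 → [2, 8, 14]
5 → replaces 8 → [2, 5, 14]
11 → replaces 14 → [2, 5, 11]
16 → extends → [2, 5, 11, 16]
Four tails, so the longest strictly increasing subsequence has length 4 (e.g. 3, 11, 14, 16).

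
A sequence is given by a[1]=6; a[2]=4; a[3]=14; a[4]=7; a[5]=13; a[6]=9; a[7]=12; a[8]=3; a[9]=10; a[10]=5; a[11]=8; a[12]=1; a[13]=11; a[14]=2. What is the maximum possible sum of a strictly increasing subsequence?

Let S[i] be the best sum of a strictly increasing subsequence ending at i:
i:      1  2  3  4  5  6  7  8  9 10 11 12 13 14
a[i]:   6  4 14  7 13  9 12  3 10  5  8  1 11  2
S:      6  4 20 13 26 22 34  3 32  9 21  1 43  3
Maximum is 43 (e.g. 6 + 7 + 9 + 10 + 11).

43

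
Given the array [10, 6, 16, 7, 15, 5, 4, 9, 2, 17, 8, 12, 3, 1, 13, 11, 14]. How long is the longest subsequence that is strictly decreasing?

6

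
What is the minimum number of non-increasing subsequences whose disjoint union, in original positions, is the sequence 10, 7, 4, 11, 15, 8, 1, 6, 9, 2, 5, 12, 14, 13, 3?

5

The minimum number of non-increasing subsequences covering a sequence equals the length of its longest strictly increasing subsequence.
LIS length is 5 (e.g. 7, 8, 9, 12, 14), so 5 piles are needed.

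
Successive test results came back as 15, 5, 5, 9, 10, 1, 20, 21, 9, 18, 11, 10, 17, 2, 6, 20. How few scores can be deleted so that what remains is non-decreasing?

9

Fewest deletions = n − (longest non-decreasing subsequence).
Patience tails:
15 → extends → [15]
5 → replaces 15 → [5]
5 → extends → [5, 5]
9 → extends → [5, 5, 9]
10 → extends → [5, 5, 9, 10]
1 → replaces 5 → [1, 5, 9, 10]
20 → extends → [1, 5, 9, 10, 20]
21 → extends → [1, 5, 9, 10, 20, 21]
9 → replaces 10 → [1, 5, 9, 9, 20, 21]
18 → replaces 20 → [1, 5, 9, 9, 18, 21]
11 → replaces 18 → [1, 5, 9, 9, 11, 21]
10 → replaces 11 → [1, 5, 9, 9, 10, 21]
17 → replaces 21 → [1, 5, 9, 9, 10, 17]
2 → replaces 5 → [1, 2, 9, 9, 10, 17]
6 → replaces 9 → [1, 2, 6, 9, 10, 17]
20 → extends → [1, 2, 6, 9, 10, 17, 20]
Longest non-decreasing subsequence has length 7, so deletions = 16 − 7 = 9.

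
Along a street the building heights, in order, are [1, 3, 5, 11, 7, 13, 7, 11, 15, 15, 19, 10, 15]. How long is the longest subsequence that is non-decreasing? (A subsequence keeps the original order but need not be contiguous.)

9

Track the smallest tail for each achievable length (allowing ties):
1 → extends → [1]
3 → extends → [1, 3]
5 → extends → [1, 3, 5]
11 → extends → [1, 3, 5, 11]
7 → replaces 11 → [1, 3, 5, 7]
13 → extends → [1, 3, 5, 7, 13]
7 → replaces 13 → [1, 3, 5, 7, 7]
11 → extends → [1, 3, 5, 7, 7, 11]
15 → extends → [1, 3, 5, 7, 7, 11, 15]
15 → extends → [1, 3, 5, 7, 7, 11, 15, 15]
19 → extends → [1, 3, 5, 7, 7, 11, 15, 15, 19]
10 → replaces 11 → [1, 3, 5, 7, 7, 10, 15, 15, 19]
15 → replaces 19 → [1, 3, 5, 7, 7, 10, 15, 15, 15]
Nine tails, so the longest non-decreasing subsequence has length 9 (e.g. 1, 3, 5, 7, 7, 11, 15, 15, 19).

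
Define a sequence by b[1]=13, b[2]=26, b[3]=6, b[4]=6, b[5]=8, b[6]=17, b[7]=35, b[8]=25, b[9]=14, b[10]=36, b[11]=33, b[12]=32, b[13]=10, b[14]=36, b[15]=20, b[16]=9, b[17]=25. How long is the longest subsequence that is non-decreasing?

Track the smallest tail for each achievable length (allowing ties):
13 → extends → [13]
26 → extends → [13, 26]
6 → replaces 13 → [6, 26]
6 → replaces 26 → [6, 6]
8 → extends → [6, 6, 8]
17 → extends → [6, 6, 8, 17]
35 → extends → [6, 6, 8, 17, 35]
25 → replaces 35 → [6, 6, 8, 17, 25]
14 → replaces 17 → [6, 6, 8, 14, 25]
36 → extends → [6, 6, 8, 14, 25, 36]
33 → replaces 36 → [6, 6, 8, 14, 25, 33]
32 → replaces 33 → [6, 6, 8, 14, 25, 32]
10 → replaces 14 → [6, 6, 8, 10, 25, 32]
36 → extends → [6, 6, 8, 10, 25, 32, 36]
20 → replaces 25 → [6, 6, 8, 10, 20, 32, 36]
9 → replaces 10 → [6, 6, 8, 9, 20, 32, 36]
25 → replaces 32 → [6, 6, 8, 9, 20, 25, 36]
Seven tails, so the longest non-decreasing subsequence has length 7 (e.g. 6, 6, 8, 17, 35, 36, 36).

7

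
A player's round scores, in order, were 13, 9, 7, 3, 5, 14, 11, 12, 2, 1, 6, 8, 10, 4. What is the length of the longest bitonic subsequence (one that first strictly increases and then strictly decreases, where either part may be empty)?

inc[i] = longest strictly increasing subsequence ending at i; dec[i] = longest strictly decreasing subsequence starting at i:
i:      1  2  3  4  5  6  7  8  9 10 11 12 13 14
a[i]:  13  9  7  3  5 14 11 12  2  1  6  8 10  4
inc:    1  1  1  1  2  3  3  4  1  1  3  4  5  2
dec:    6  5  4  3  3  4  3  3  2  1  2  2  2  1
Best peak at i=1 (value 13): inc=1, dec=6, length 1+6−1 = 6.

6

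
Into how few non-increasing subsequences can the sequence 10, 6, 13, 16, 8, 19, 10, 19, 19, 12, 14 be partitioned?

5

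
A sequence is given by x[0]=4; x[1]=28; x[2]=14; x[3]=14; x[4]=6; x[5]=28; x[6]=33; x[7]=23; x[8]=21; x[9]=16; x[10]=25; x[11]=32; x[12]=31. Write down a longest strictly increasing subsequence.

Patience tails give the LIS length; then backtrack through the dp parents:
4 → extends → [4]
28 → extends → [4, 28]
14 → replaces 28 → [4, 14]
14 → already a tail → [4, 14]
6 → replaces 14 → [4, 6]
28 → extends → [4, 6, 28]
33 → extends → [4, 6, 28, 33]
23 → replaces 28 → [4, 6, 23, 33]
21 → replaces 23 → [4, 6, 21, 33]
16 → replaces 21 → [4, 6, 16, 33]
25 → replaces 33 → [4, 6, 16, 25]
32 → extends → [4, 6, 16, 25, 32]
31 → replaces 32 → [4, 6, 16, 25, 31]
Length 5; one witness is 4, 14, 23, 25, 32.

4, 14, 23, 25, 32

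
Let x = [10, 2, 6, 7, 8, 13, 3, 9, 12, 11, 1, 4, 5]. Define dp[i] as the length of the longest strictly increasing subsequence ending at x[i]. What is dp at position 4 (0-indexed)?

4

dp[i] = 1 + max{dp[j] : j<i, x[j]<x[i]} (or 1 if no such j):
i:      0  1  2  3  4  5  6  7  8  9 10 11 12
x[i]:  10  2  6  7  8 13  3  9 12 11  1  4  5
dp:     1  1  2  3  4  5  2  5  6  6  1  3  4
At index 4 the value is 4.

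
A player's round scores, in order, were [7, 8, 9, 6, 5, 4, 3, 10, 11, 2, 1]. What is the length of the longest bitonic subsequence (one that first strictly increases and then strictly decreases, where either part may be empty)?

inc[i] = longest strictly increasing subsequence ending at i; dec[i] = longest strictly decreasing subsequence starting at i:
i:      1  2  3  4  5  6  7  8  9 10 11
a[i]:   7  8  9  6  5  4  3 10 11  2  1
inc:    1  2  3  1  1  1  1  4  5  1  1
dec:    7  7  7  6  5  4  3  3  3  2  1
Best peak at i=3 (value 9): inc=3, dec=7, length 3+7−1 = 9.

9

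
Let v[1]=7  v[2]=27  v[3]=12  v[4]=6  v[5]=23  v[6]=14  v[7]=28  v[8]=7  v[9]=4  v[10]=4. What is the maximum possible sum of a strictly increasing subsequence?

Let S[i] be the best sum of a strictly increasing subsequence ending at i:
i:      1  2  3  4  5  6  7  8  9 10
v[i]:   7 27 12  6 23 14 28  7  4  4
S:      7 34 19  6 42 33 70 13  4  4
Maximum is 70 (e.g. 7 + 12 + 23 + 28).

70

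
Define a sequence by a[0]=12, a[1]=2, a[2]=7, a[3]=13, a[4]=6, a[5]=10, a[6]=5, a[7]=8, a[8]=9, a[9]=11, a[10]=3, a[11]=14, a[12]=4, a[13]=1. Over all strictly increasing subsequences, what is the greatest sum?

Let S[i] be the best sum of a strictly increasing subsequence ending at i:
i:      0  1  2  3  4  5  6  7  8  9 10 11 12 13
a[i]:  12  2  7 13  6 10  5  8  9 11  3 14  4  1
S:     12  2  9 25  8 19  7 17 26 37  5 51  9  1
Maximum is 51 (e.g. 2 + 7 + 8 + 9 + 11 + 14).

51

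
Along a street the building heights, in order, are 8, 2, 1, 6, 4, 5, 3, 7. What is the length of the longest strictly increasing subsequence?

Let dp[i] be the length of the longest such subsequence ending at index i:
i:     1 2 3 4 5 6 7 8
a[i]:  8 2 1 6 4 5 3 7
dp:    1 1 1 2 2 3 2 4
Maximum dp value is 4.

4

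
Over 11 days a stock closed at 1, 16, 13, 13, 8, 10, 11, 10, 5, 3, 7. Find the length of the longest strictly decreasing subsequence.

6

Negate each value so 'decreasing' becomes 'increasing', then run patience tails on the negated sequence:
-1 → extends → [-1]
-16 → replaces -1 → [-16]
-13 → extends → [-16, -13]
-13 → already a tail → [-16, -13]
-8 → extends → [-16, -13, -8]
-10 → replaces -8 → [-16, -13, -10]
-11 → replaces -10 → [-16, -13, -11]
-10 → extends → [-16, -13, -11, -10]
-5 → extends → [-16, -13, -11, -10, -5]
-3 → extends → [-16, -13, -11, -10, -5, -3]
-7 → replaces -5 → [-16, -13, -11, -10, -7, -3]
Six tails, so the longest strictly decreasing subsequence of the original has length 6.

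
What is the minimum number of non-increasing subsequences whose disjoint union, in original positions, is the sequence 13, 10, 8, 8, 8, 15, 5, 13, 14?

3

Place each on the leftmost legal pile:
13 → new pile 1 (tops now [13])
10 → pile 1 (tops now [10])
8 → pile 1 (tops now [8])
8 → pile 1 (tops now [8])
8 → pile 1 (tops now [8])
15 → new pile 2 (tops now [8, 15])
5 → pile 1 (tops now [5, 15])
13 → pile 2 (tops now [5, 13])
14 → new pile 3 (tops now [5, 13, 14])
Three piles.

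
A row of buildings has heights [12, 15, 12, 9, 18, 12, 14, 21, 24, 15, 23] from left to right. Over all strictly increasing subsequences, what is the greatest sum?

Let S[i] be the best sum of a strictly increasing subsequence ending at i:
i:      1  2  3  4  5  6  7  8  9 10 11
a[i]:  12 15 12  9 18 12 14 21 24 15 23
S:     12 27 12  9 45 21 35 66 90 50 89
Maximum is 90 (e.g. 12 + 15 + 18 + 21 + 24).

90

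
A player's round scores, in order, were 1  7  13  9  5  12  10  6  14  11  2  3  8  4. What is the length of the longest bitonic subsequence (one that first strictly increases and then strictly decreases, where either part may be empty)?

inc[i] = longest strictly increasing subsequence ending at i; dec[i] = longest strictly decreasing subsequence starting at i:
i:      1  2  3  4  5  6  7  8  9 10 11 12 13 14
a[i]:   1  7 13  9  5 12 10  6 14 11  2  3  8  4
inc:    1  2  3  3  2  4  4  3  5  5  2  3  4  4
dec:    1  3  5  3  2  4  3  2  4  3  1  1  2  1
Best peak at i=9 (value 14): inc=5, dec=4, length 5+4−1 = 8.

8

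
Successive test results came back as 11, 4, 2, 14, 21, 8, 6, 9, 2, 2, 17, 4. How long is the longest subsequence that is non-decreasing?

4

Track the smallest tail for each achievable length (allowing ties):
11 → extends → [11]
4 → replaces 11 → [4]
2 → replaces 4 → [2]
14 → extends → [2, 14]
21 → extends → [2, 14, 21]
8 → replaces 14 → [2, 8, 21]
6 → replaces 8 → [2, 6, 21]
9 → replaces 21 → [2, 6, 9]
2 → replaces 6 → [2, 2, 9]
2 → replaces 9 → [2, 2, 2]
17 → extends → [2, 2, 2, 17]
4 → replaces 17 → [2, 2, 2, 4]
Four tails, so the longest non-decreasing subsequence has length 4 (e.g. 4, 8, 9, 17).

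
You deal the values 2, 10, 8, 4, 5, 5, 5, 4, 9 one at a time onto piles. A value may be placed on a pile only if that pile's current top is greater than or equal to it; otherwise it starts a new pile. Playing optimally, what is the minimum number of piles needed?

Place each on the leftmost legal pile:
2 → new pile 1 (tops now [2])
10 → new pile 2 (tops now [2, 10])
8 → pile 2 (tops now [2, 8])
4 → pile 2 (tops now [2, 4])
5 → new pile 3 (tops now [2, 4, 5])
5 → pile 3 (tops now [2, 4, 5])
5 → pile 3 (tops now [2, 4, 5])
4 → pile 2 (tops now [2, 4, 5])
9 → new pile 4 (tops now [2, 4, 5, 9])
Four piles.

4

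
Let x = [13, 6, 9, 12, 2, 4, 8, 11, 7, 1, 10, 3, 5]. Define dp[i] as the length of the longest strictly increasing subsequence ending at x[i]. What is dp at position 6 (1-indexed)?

dp[i] = 1 + max{dp[j] : j<i, x[j]<x[i]} (or 1 if no such j):
i:      1  2  3  4  5  6  7  8  9 10 11 12 13
x[i]:  13  6  9 12  2  4  8 11  7  1 10  3  5
dp:     1  1  2  3  1  2  3  4  3  1  4  2  3
At index 6 the value is 2.

2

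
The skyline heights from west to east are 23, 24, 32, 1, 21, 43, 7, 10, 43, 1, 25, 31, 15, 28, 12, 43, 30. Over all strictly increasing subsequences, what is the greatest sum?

146

Let S[i] be the best sum of a strictly increasing subsequence ending at i:
i:       1   2   3   4   5   6   7   8   9  10  11  12  13  14  15  16  17
a[i]:   23  24  32   1  21  43   7  10  43   1  25  31  15  28  12  43  30
S:      23  47  79   1  22 122   8  18 122   1  72 103  33 100  30 146 130
Maximum is 146 (e.g. 23 + 24 + 25 + 31 + 43).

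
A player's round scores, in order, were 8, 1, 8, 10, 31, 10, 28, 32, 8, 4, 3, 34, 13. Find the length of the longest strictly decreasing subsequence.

Negate each value so 'decreasing' becomes 'increasing', then run patience tails on the negated sequence:
-8 → extends → [-8]
-1 → extends → [-8, -1]
-8 → already a tail → [-8, -1]
-10 → replaces -8 → [-10, -1]
-31 → replaces -10 → [-31, -1]
-10 → replaces -1 → [-31, -10]
-28 → replaces -10 → [-31, -28]
-32 → replaces -31 → [-32, -28]
-8 → extends → [-32, -28, -8]
-4 → extends → [-32, -28, -8, -4]
-3 → extends → [-32, -28, -8, -4, -3]
-34 → replaces -32 → [-34, -28, -8, -4, -3]
-13 → replaces -8 → [-34, -28, -13, -4, -3]
Five tails, so the longest strictly decreasing subsequence of the original has length 5.

5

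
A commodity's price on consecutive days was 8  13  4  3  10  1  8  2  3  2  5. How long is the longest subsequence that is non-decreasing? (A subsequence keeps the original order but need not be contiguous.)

4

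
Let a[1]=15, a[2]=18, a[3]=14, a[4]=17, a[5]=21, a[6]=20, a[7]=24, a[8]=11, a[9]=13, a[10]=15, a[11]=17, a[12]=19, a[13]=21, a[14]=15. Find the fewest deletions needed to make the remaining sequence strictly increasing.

Fewest deletions = n − (longest strictly increasing subsequence).
i:      1  2  3  4  5  6  7  8  9 10 11 12 13 14
a[i]:  15 18 14 17 21 20 24 11 13 15 17 19 21 15
dp:     1  2  1  2  3  3  4  1  2  3  4  5  6  3
max dp = 6, so deletions = 14 − 6 = 8.

8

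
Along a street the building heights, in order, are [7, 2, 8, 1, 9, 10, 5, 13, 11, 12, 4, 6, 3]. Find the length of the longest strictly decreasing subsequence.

4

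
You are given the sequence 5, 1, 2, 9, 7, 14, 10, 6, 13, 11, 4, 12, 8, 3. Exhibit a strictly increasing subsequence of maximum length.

Patience tails give the LIS length; then backtrack through the dp parents:
5 → extends → [5]
1 → replaces 5 → [1]
2 → extends → [1, 2]
9 → extends → [1, 2, 9]
7 → replaces 9 → [1, 2, 7]
14 → extends → [1, 2, 7, 14]
10 → replaces 14 → [1, 2, 7, 10]
6 → replaces 7 → [1, 2, 6, 10]
13 → extends → [1, 2, 6, 10, 13]
11 → replaces 13 → [1, 2, 6, 10, 11]
4 → replaces 6 → [1, 2, 4, 10, 11]
12 → extends → [1, 2, 4, 10, 11, 12]
8 → replaces 10 → [1, 2, 4, 8, 11, 12]
3 → replaces 4 → [1, 2, 3, 8, 11, 12]
Length 6; one witness is 1, 2, 9, 10, 11, 12.

1, 2, 9, 10, 11, 12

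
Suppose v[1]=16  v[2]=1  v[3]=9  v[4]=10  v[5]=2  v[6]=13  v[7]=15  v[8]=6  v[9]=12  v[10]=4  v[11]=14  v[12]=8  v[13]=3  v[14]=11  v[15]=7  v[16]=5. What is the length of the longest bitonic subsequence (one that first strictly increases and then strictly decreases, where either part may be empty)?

inc[i] = longest strictly increasing subsequence ending at i; dec[i] = longest strictly decreasing subsequence starting at i:
i:      1  2  3  4  5  6  7  8  9 10 11 12 13 14 15 16
v[i]:  16  1  9 10  2 13 15  6 12  4 14  8  3 11  7  5
inc:    1  1  2  3  2  4  5  3  4  3  5  4  3  5  4  4
dec:    6  1  4  4  1  5  5  3  4  2  4  3  1  3  2  1
Best peak at i=7 (value 15): inc=5, dec=5, length 5+5−1 = 9.

9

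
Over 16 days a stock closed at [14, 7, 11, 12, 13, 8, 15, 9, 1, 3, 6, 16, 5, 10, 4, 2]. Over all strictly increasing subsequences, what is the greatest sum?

Let S[i] be the best sum of a strictly increasing subsequence ending at i:
i:      1  2  3  4  5  6  7  8  9 10 11 12 13 14 15 16
a[i]:  14  7 11 12 13  8 15  9  1  3  6 16  5 10  4  2
S:     14  7 18 30 43 15 58 24  1  4 10 74  9 34  8  3
Maximum is 74 (e.g. 7 + 11 + 12 + 13 + 15 + 16).

74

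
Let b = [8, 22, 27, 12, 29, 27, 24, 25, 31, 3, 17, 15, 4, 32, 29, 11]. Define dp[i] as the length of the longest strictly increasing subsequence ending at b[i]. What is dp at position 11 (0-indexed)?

3

dp[i] = 1 + max{dp[j] : j<i, b[j]<b[i]} (or 1 if no such j):
i:      0  1  2  3  4  5  6  7  8  9 10 11 12 13 14 15
b[i]:   8 22 27 12 29 27 24 25 31  3 17 15  4 32 29 11
dp:     1  2  3  2  4  3  3  4  5  1  3  3  2  6  5  3
At index 11 the value is 3.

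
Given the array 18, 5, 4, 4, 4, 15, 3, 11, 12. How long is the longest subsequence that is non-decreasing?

5

Let dp[i] be the length of the longest such subsequence ending at index i:
i:      1  2  3  4  5  6  7  8  9
a[i]:  18  5  4  4  4 15  3 11 12
dp:     1  1  1  2  3  4  1  4  5
Maximum dp value is 5.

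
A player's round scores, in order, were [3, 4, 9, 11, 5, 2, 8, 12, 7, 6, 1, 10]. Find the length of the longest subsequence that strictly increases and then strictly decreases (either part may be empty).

8

inc[i] = longest strictly increasing subsequence ending at i; dec[i] = longest strictly decreasing subsequence starting at i:
i:      1  2  3  4  5  6  7  8  9 10 11 12
a[i]:   3  4  9 11  5  2  8 12  7  6  1 10
inc:    1  2  3  4  3  1  4  5  4  4  1  5
dec:    3  3  5  5  3  2  4  4  3  2  1  1
Best peak at i=4 (value 11): inc=4, dec=5, length 4+5−1 = 8.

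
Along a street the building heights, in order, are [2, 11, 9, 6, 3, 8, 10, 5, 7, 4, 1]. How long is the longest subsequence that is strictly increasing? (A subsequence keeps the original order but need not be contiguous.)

4

Let dp[i] be the length of the longest such subsequence ending at index i:
i:      1  2  3  4  5  6  7  8  9 10 11
a[i]:   2 11  9  6  3  8 10  5  7  4  1
dp:     1  2  2  2  2  3  4  3  4  3  1
Maximum dp value is 4.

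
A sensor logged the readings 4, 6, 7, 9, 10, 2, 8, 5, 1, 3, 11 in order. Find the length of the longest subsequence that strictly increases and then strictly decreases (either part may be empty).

inc[i] = longest strictly increasing subsequence ending at i; dec[i] = longest strictly decreasing subsequence starting at i:
i:      1  2  3  4  5  6  7  8  9 10 11
a[i]:   4  6  7  9 10  2  8  5  1  3 11
inc:    1  2  3  4  5  1  4  2  1  2  6
dec:    3  3  3  4  4  2  3  2  1  1  1
Best peak at i=5 (value 10): inc=5, dec=4, length 5+4−1 = 8.

8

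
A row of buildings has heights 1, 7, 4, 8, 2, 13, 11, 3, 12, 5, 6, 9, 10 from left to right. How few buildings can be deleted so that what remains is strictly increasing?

6

Fewest deletions = n − (longest strictly increasing subsequence).
Patience tails:
1 → extends → [1]
7 → extends → [1, 7]
4 → replaces 7 → [1, 4]
8 → extends → [1, 4, 8]
2 → replaces 4 → [1, 2, 8]
13 → extends → [1, 2, 8, 13]
11 → replaces 13 → [1, 2, 8, 11]
3 → replaces 8 → [1, 2, 3, 11]
12 → extends → [1, 2, 3, 11, 12]
5 → replaces 11 → [1, 2, 3, 5, 12]
6 → replaces 12 → [1, 2, 3, 5, 6]
9 → extends → [1, 2, 3, 5, 6, 9]
10 → extends → [1, 2, 3, 5, 6, 9, 10]
Longest strictly increasing subsequence has length 7, so deletions = 13 − 7 = 6.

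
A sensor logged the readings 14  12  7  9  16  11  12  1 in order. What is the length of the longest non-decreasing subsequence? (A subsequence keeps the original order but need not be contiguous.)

Track the smallest tail for each achievable length (allowing ties):
14 → extends → [14]
12 → replaces 14 → [12]
7 → replaces 12 → [7]
9 → extends → [7, 9]
16 → extends → [7, 9, 16]
11 → replaces 16 → [7, 9, 11]
12 → extends → [7, 9, 11, 12]
1 → replaces 7 → [1, 9, 11, 12]
Four tails, so the longest non-decreasing subsequence has length 4 (e.g. 7, 9, 11, 12).

4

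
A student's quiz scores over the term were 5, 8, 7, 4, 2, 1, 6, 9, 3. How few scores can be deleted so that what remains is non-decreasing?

6

Fewest deletions = n − (longest non-decreasing subsequence).
Patience tails:
5 → extends → [5]
8 → extends → [5, 8]
7 → replaces 8 → [5, 7]
4 → replaces 5 → [4, 7]
2 → replaces 4 → [2, 7]
1 → replaces 2 → [1, 7]
6 → replaces 7 → [1, 6]
9 → extends → [1, 6, 9]
3 → replaces 6 → [1, 3, 9]
Longest non-decreasing subsequence has length 3, so deletions = 9 − 3 = 6.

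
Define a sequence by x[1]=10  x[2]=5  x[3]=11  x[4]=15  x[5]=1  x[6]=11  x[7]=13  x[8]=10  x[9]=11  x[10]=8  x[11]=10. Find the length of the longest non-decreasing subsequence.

Track the smallest tail for each achievable length (allowing ties):
10 → extends → [10]
5 → replaces 10 → [5]
11 → extends → [5, 11]
15 → extends → [5, 11, 15]
1 → replaces 5 → [1, 11, 15]
11 → replaces 15 → [1, 11, 11]
13 → extends → [1, 11, 11, 13]
10 → replaces 11 → [1, 10, 11, 13]
11 → replaces 13 → [1, 10, 11, 11]
8 → replaces 10 → [1, 8, 11, 11]
10 → replaces 11 → [1, 8, 10, 11]
Four tails, so the longest non-decreasing subsequence has length 4 (e.g. 10, 11, 11, 13).

4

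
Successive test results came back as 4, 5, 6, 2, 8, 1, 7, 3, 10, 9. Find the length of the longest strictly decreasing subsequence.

3

Negate each value so 'decreasing' becomes 'increasing', then run patience tails on the negated sequence:
-4 → extends → [-4]
-5 → replaces -4 → [-5]
-6 → replaces -5 → [-6]
-2 → extends → [-6, -2]
-8 → replaces -6 → [-8, -2]
-1 → extends → [-8, -2, -1]
-7 → replaces -2 → [-8, -7, -1]
-3 → replaces -1 → [-8, -7, -3]
-10 → replaces -8 → [-10, -7, -3]
-9 → replaces -7 → [-10, -9, -3]
Three tails, so the longest strictly decreasing subsequence of the original has length 3.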